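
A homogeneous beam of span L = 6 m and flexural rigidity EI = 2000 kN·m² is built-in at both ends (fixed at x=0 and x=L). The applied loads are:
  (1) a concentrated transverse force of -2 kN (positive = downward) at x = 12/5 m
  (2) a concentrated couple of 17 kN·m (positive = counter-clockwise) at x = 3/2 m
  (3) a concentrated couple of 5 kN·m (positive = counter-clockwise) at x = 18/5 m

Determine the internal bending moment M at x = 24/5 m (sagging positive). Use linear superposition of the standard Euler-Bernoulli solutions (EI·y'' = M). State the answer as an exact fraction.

Load 1 — point force P=-2 kN at a=12/5 m (b=L-a=18/5):
  M_1 = Pa²(a+3b)(L-x)/L³ - Pa²b/L²  [x>a] = (-2)·(12/5)²·((12/5)+3·(18/5))·(6-(24/5))/6³ - (-2)·(12/5)²·(18/5)/6² = 192/625 kN·m
Load 2 — applied couple M₀=17 kN·m at a=3/2 m (b=L-a=9/2):
  M_2 = R_Ax - M_A - M₀  [x>a] with R_A=51/16, M_A=-51/16 = (51/16)·(24/5) - (-51/16) - 17 = 119/80 kN·m
Load 3 — applied couple M₀=5 kN·m at a=18/5 m (b=L-a=12/5):
  M_3 = R_Ax - M_A - M₀  [x>a] with R_A=6/5, M_A=8/5 = (6/5)·(24/5) - (8/5) - 5 = -21/25 kN·m
Superposition: M = Σ M_i = 9547/10000 kN·m ≈ 0.954700 kN·m

M(24/5) = 9547/10000 kN·m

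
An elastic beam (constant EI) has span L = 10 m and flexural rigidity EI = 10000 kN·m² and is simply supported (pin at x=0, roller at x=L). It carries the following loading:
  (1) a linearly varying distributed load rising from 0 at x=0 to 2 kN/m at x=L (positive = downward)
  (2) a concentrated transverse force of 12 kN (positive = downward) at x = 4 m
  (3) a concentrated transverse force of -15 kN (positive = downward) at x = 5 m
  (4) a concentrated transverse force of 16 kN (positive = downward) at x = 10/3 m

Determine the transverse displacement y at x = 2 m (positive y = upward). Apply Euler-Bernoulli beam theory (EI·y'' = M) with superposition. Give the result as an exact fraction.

y(2) = -903941/40500000 m

Load 1 — triangular load w₀=2 kN/m (0→w₀ over full span):
  y_1 = -w₀x(7L⁴-10L²x²+3x⁴)/(360LEI) = -2·2·(7·10⁴-10·10²·2²+3·2⁴)/(360·10·10000) = -344/46875 m
Load 2 — point force P=12 kN at a=4 m (b=L-a=6):
  y_2 = -Pbx(L²-b²-x²)/(6LEI)  [x≤a] = -12·6·2·(10²-6²-2²)/(6·10·10000) = -9/625 m
Load 3 — point force P=-15 kN at a=5 m (b=L-a=5):
  y_3 = -Pbx(L²-b²-x²)/(6LEI)  [x≤a] = -(-15)·5·2·(10²-5²-2²)/(6·10·10000) = 71/4000 m
Load 4 — point force P=16 kN at a=10/3 m (b=L-a=20/3):
  y_4 = -Pbx(L²-b²-x²)/(6LEI)  [x≤a] = -16·(20/3)·2·(10²-(20/3)²-2²)/(6·10·10000) = -928/50625 m
Superposition: y = Σ y_i = -903941/40500000 m ≈ -0.022320 m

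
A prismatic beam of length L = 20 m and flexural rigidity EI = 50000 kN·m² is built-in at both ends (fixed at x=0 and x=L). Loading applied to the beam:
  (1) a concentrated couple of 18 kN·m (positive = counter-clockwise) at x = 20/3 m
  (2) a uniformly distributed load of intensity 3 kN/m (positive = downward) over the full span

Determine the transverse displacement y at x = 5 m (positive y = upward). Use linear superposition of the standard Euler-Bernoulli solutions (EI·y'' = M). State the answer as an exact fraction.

Load 1 — applied couple M₀=18 kN·m at a=20/3 m (b=L-a=40/3):
  y_1 = (R_Ax³/6 - M_Ax²/2)/EI  [x≤a] with R_A=6/5, M_A=0 = ((6/5)·5³/6 - 0·5²/2)/50000 = 1/2000 m
Load 2 — uniform load w=3 kN/m over full span:
  y_2 = -wx²(L-x)²/(24EI) = -3·5²·(20-5)²/(24·50000) = -9/640 m
Superposition: y = Σ y_i = -217/16000 m ≈ -0.013562 m

y(5) = -217/16000 m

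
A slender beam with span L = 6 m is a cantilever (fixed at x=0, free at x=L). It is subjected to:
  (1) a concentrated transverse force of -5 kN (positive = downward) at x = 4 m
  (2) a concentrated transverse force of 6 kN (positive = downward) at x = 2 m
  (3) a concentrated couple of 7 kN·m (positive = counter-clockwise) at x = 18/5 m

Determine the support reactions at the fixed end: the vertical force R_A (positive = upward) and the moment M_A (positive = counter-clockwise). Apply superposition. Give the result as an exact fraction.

Load 1 — point force P=-5 kN at a=4 m (b=L-a=2):
  R_A = P = (-5) = -5 kN
  M_A = Pa = (-5)·4 = -20 kN·m
Load 2 — point force P=6 kN at a=2 m (b=L-a=4):
  R_A = P = 6 kN
  M_A = Pa = 6·2 = 12 kN·m
Load 3 — applied couple M₀=7 kN·m at a=18/5 m (b=L-a=12/5):
  R_A = 0 kN
  M_A = -M₀ = -7 kN·m
Superposition: R_A = 1 kN, M_A = -15 kN·m

R_A = 1 kN, M_A = -15 kN·m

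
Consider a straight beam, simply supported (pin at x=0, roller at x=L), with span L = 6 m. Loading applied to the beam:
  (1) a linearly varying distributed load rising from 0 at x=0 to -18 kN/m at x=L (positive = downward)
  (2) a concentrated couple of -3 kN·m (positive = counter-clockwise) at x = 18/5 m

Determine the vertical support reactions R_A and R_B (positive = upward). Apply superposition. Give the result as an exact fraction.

R_A = -37/2 kN, R_B = -71/2 kN

Load 1 — triangular load w₀=-18 kN/m (0→w₀ over full span):
  R_A = w₀L/6 = (-18)·6/6 = -18 kN
  R_B = w₀L/3 = (-18)·6/3 = -36 kN
Load 2 — applied couple M₀=-3 kN·m at a=18/5 m (b=L-a=12/5):
  R_A = M₀/L = (-3)/6 = -1/2 kN
  R_B = -M₀/L = -(-3)/6 = 1/2 kN
Superposition: R_A = -37/2 kN, R_B = -71/2 kN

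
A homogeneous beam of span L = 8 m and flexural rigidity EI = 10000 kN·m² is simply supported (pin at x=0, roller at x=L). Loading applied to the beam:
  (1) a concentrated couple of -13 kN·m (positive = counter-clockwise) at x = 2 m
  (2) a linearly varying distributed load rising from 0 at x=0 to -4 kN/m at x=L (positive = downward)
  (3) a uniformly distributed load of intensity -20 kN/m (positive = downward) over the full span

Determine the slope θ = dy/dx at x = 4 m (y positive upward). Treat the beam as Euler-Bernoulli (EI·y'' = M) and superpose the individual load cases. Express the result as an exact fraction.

θ(4) = 643/1800000 rad

Load 1 — applied couple M₀=-13 kN·m at a=2 m (b=L-a=6):
  θ_1 = (M₀x²/(2L)-M₀(x-a)+C₁)/EI  [x>a] with C₁=M₀(3b²-L²)/(6L)=-143/12 = ((-13)·4²/(2·8)-(-13)·(4-2)+(-143/12))/10000 = 13/120000 rad
Load 2 — triangular load w₀=-4 kN/m (0→w₀ over full span):
  θ_2 = -w₀(7L⁴-30L²x²+15x⁴)/(360LEI) = -(-4)·(7·8⁴-30·8²·4²+15·4⁴)/(360·8·10000) = 7/28125 rad
Load 3 — uniform load w=-20 kN/m over full span:
  θ_3 = -w(L³-6Lx²+4x³)/(24EI) = -(-20)·(8³-6·8·4²+4·4³)/(24·10000) = 0 rad
Superposition: θ = Σ θ_i = 643/1800000 rad ≈ 0.000357 rad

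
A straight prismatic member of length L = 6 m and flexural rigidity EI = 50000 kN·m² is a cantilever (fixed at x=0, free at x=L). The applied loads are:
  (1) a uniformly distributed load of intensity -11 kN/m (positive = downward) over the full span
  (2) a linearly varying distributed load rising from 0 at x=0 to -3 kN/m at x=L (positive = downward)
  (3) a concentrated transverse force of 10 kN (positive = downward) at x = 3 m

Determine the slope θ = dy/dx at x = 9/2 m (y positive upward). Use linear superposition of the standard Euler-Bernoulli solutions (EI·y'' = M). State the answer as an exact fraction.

θ(9/2) = 108603/12800000 rad

Load 1 — uniform load w=-11 kN/m over full span:
  θ_1 = -wx(x²-3Lx+3L²)/(6EI) = -(-11)·(9/2)·((9/2)²-3·6·(9/2)+3·6²)/(6·50000) = 6237/800000 rad
Load 2 — triangular load w₀=-3 kN/m (0→w₀ over full span):
  θ_2 = (w₀Lx²/4-w₀L²x/3-w₀x⁴/(24L))/EI = ((-3)·6·(9/2)²/4-(-3)·6²·(9/2)/3-(-3)·(9/2)⁴/(24·6))/50000 = 20331/12800000 rad
Load 3 — point force P=10 kN at a=3 m (b=L-a=3):
  θ_3 = -Pa²/(2EI)  [x>a] = -10·3²/(2·50000) = -9/10000 rad
Superposition: θ = Σ θ_i = 108603/12800000 rad ≈ 0.008485 rad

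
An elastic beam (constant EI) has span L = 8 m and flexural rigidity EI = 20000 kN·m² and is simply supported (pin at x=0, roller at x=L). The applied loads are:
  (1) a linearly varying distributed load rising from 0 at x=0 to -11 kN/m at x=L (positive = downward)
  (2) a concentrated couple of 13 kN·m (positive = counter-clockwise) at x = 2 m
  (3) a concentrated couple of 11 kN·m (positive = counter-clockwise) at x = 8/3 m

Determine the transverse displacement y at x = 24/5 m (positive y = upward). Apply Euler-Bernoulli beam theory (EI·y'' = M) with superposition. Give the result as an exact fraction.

Load 1 — triangular load w₀=-11 kN/m (0→w₀ over full span):
  y_1 = -w₀x(7L⁴-10L²x²+3x⁴)/(360LEI) = -(-11)·(24/5)·(7·8⁴-10·8²·(24/5)²+3·(24/5)⁴)/(360·8·20000) = 416768/29296875 m
Load 2 — applied couple M₀=13 kN·m at a=2 m (b=L-a=6):
  y_2 = (M₀x³/(6L)-M₀(x-a)²/2+C₁x)/EI  [x>a] with C₁=M₀(3b²-L²)/(6L)=143/12 = (13·(24/5)³/(6·8)-13·((24/5)-2)²/2+(143/12)·(24/5))/20000 = 1131/625000 m
Load 3 — applied couple M₀=11 kN·m at a=8/3 m (b=L-a=16/3):
  y_3 = (M₀x³/(6L)-M₀(x-a)²/2+C₁x)/EI  [x>a] with C₁=M₀(3b²-L²)/(6L)=44/9 = (11·(24/5)³/(6·8)-11·((24/5)-(8/3))²/2+(44/9)·(24/5))/20000 = 836/703125 m
Superposition: y = Σ y_i = 12110807/703125000 m ≈ 0.017224 m

y(24/5) = 12110807/703125000 m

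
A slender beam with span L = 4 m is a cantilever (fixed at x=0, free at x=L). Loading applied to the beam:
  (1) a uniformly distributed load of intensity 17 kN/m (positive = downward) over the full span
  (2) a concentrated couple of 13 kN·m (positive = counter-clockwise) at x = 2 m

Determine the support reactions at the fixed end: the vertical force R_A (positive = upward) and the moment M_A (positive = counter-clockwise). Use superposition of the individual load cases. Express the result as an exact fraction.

Load 1 — uniform load w=17 kN/m over full span:
  R_A = wL = 17·4 = 68 kN
  M_A = wL²/2 = 17·4²/2 = 136 kN·m
Load 2 — applied couple M₀=13 kN·m at a=2 m (b=L-a=2):
  R_A = 0 kN
  M_A = -M₀ = -13 kN·m
Superposition: R_A = 68 kN, M_A = 123 kN·m

R_A = 68 kN, M_A = 123 kN·m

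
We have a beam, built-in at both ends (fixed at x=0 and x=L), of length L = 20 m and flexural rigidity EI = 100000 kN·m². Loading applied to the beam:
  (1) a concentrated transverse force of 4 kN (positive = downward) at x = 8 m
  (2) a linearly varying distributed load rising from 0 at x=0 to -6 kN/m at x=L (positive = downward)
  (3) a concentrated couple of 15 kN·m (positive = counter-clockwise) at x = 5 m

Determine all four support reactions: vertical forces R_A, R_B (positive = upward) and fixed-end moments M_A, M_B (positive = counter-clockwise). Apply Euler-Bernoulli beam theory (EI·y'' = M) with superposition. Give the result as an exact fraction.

R_A = -58257/4000 kN, M_A = -28517/400 kN·m, R_B = -165743/4000 kN, M_B = 46803/400 kN·m

Load 1 — point force P=4 kN at a=8 m (b=L-a=12):
  R_A = Pb²(3a+b)/L³ = 4·12²·(3·8+12)/20³ = 324/125 kN
  M_A = Pab²/L² = 4·8·12²/20² = 288/25 kN·m
  R_B = Pa²(a+3b)/L³ = 4·8²·(8+3·12)/20³ = 176/125 kN
  M_B = -Pa²b/L² = -4·8²·12/20² = -192/25 kN·m
Load 2 — triangular load w₀=-6 kN/m (0→w₀ over full span):
  R_A = 3w₀L/20 = 3·(-6)·20/20 = -18 kN
  M_A = w₀L²/30 = (-6)·20²/30 = -80 kN·m
  R_B = 7w₀L/20 = 7·(-6)·20/20 = -42 kN
  M_B = -w₀L²/20 = -(-6)·20²/20 = 120 kN·m
Load 3 — applied couple M₀=15 kN·m at a=5 m (b=L-a=15):
  R_A = 6M₀ab/L³ = 6·15·5·15/20³ = 27/32 kN
  M_A = M₀b(2a-b)/L² = 15·15·(2·5-15)/20² = -45/16 kN·m
  R_B = -6M₀ab/L³ = -6·15·5·15/20³ = -27/32 kN
  M_B = M₀a(2b-a)/L² = 15·5·(2·15-5)/20² = 75/16 kN·m
Superposition: R_A = -58257/4000 kN, M_A = -28517/400 kN·m, R_B = -165743/4000 kN, M_B = 46803/400 kN·m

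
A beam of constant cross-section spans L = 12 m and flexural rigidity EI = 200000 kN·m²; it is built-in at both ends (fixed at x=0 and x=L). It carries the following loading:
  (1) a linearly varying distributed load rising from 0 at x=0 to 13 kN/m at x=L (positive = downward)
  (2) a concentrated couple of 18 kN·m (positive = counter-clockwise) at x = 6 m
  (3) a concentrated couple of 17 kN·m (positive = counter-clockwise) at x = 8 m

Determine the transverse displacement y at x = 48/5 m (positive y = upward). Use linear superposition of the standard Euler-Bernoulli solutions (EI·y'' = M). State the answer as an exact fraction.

y(48/5) = -615617/781250000 m

Load 1 — triangular load w₀=13 kN/m (0→w₀ over full span):
  y_1 = -w₀x²(L-x)²(x+2L)/(120LEI) = -13·(48/5)²·(12-(48/5))²·((48/5)+2·12)/(120·12·200000) = -39312/48828125 m
Load 2 — applied couple M₀=18 kN·m at a=6 m (b=L-a=6):
  y_2 = (R_Ax³/6 - M_Ax²/2 - M₀(x-a)²/2)/EI  [x>a] with R_A=9/4, M_A=9/2 = ((9/4)·(48/5)³/6 - (9/2)·(48/5)²/2 - 18·((48/5)-6)²/2)/200000 = 243/6250000 m
Load 3 — applied couple M₀=17 kN·m at a=8 m (b=L-a=4):
  y_3 = (R_Ax³/6 - M_Ax²/2 - M₀(x-a)²/2)/EI  [x>a] with R_A=17/9, M_A=17/3 = ((17/9)·(48/5)³/6 - (17/3)·(48/5)²/2 - 17·((48/5)-8)²/2)/200000 = -17/781250 m
Superposition: y = Σ y_i = -615617/781250000 m ≈ -0.000788 m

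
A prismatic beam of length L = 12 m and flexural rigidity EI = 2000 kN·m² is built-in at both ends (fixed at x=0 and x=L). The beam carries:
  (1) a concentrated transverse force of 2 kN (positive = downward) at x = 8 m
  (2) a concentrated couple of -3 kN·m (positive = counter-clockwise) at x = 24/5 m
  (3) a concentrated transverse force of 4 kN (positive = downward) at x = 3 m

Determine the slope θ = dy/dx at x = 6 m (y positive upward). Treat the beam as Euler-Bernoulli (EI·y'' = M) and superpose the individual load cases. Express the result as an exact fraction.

θ(6) = 59/600000 rad

Load 1 — point force P=2 kN at a=8 m (b=L-a=4):
  θ_1 = -Pb²x(2aL-(3a+b)x)/(2L³EI)  [x≤a] = -2·4²·6·(2·8·12-(3·8+4)·6)/(2·12³·2000) = -1/1500 rad
Load 2 — applied couple M₀=-3 kN·m at a=24/5 m (b=L-a=36/5):
  θ_2 = (R_Ax²/2 - M_Ax - M₀(x-a))/EI  [x>a] with R_A=-9/25, M_A=-9/25 = ((-9/25)·6²/2 - (-9/25)·6 - (-3)·(6-(24/5)))/2000 = -9/25000 rad
Load 3 — point force P=4 kN at a=3 m (b=L-a=9):
  θ_3 = Pa²(L-x)(2bL-(3b+a)(L-x))/(2L³EI)  [x>a] = 4·3²·(12-6)·(2·9·12-(3·9+3)·(12-6))/(2·12³·2000) = 9/8000 rad
Superposition: θ = Σ θ_i = 59/600000 rad ≈ 0.000098 rad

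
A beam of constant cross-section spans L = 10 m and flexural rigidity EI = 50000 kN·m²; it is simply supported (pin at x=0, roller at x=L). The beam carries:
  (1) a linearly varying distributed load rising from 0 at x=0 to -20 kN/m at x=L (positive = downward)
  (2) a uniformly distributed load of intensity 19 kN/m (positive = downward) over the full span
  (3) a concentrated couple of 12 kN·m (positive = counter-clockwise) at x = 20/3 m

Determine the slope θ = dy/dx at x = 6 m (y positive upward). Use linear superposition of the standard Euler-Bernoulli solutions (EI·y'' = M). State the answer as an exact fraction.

Load 1 — triangular load w₀=-20 kN/m (0→w₀ over full span):
  θ_1 = -w₀(7L⁴-30L²x²+15x⁴)/(360LEI) = -(-20)·(7·10⁴-30·10²·6²+15·6⁴)/(360·10·50000) = -58/28125 rad
Load 2 — uniform load w=19 kN/m over full span:
  θ_2 = -w(L³-6Lx²+4x³)/(24EI) = -19·(10³-6·10·6²+4·6³)/(24·50000) = 703/150000 rad
Load 3 — applied couple M₀=12 kN·m at a=20/3 m (b=L-a=10/3):
  θ_3 = (M₀x²/(2L)+C₁)/EI  [x≤a] with C₁=M₀(3b²-L²)/(6L)=-40/3 = (12·6²/(2·10)+(-40/3))/50000 = 31/187500 rad
Superposition: θ = Σ θ_i = 6277/2250000 rad ≈ 0.002790 rad

θ(6) = 6277/2250000 rad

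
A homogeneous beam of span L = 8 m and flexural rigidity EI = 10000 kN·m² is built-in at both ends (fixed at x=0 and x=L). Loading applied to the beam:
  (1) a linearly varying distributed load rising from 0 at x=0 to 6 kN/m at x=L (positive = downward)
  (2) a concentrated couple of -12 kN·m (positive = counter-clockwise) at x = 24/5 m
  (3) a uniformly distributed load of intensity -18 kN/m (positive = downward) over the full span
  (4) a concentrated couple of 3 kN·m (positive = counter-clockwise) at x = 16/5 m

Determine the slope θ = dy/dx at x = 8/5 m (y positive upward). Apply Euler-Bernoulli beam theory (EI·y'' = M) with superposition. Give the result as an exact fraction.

Load 1 — triangular load w₀=6 kN/m (0→w₀ over full span):
  θ_1 = -w₀(2x(L-x)(L-2x)(x+2L)+x²(L-x)²)/(120LEI) = -6·(2·(8/5)·(8-(8/5))·(8-2·(8/5))·((8/5)+2·8)+(8/5)²·(8-(8/5))²)/(120·8·10000) = -448/390625 rad
Load 2 — applied couple M₀=-12 kN·m at a=24/5 m (b=L-a=16/5):
  θ_2 = (R_Ax²/2 - M_Ax)/EI  [x≤a] with R_A=-54/25, M_A=-96/25 = ((-54/25)·(8/5)²/2 - (-96/25)·(8/5))/10000 = 132/390625 rad
Load 3 — uniform load w=-18 kN/m over full span:
  θ_3 = -wx(L-x)(L-2x)/(12EI) = -(-18)·(8/5)·(8-(8/5))·(8-2·(8/5))/(12·10000) = 576/78125 rad
Load 4 — applied couple M₀=3 kN·m at a=16/5 m (b=L-a=24/5):
  θ_4 = (R_Ax²/2 - M_Ax)/EI  [x≤a] with R_A=27/50, M_A=9/25 = ((27/50)·(8/5)²/2 - (9/25)·(8/5))/10000 = 9/781250 rad
Superposition: θ = Σ θ_i = 5137/781250 rad ≈ 0.006575 rad

θ(8/5) = 5137/781250 rad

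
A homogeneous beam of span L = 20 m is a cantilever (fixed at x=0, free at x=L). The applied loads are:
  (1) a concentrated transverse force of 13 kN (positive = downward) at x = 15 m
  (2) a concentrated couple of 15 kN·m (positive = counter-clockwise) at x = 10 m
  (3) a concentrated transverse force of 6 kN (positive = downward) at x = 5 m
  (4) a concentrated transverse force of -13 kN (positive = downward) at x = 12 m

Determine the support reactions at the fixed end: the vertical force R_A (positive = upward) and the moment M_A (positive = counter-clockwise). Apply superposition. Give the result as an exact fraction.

R_A = 6 kN, M_A = 54 kN·m

Load 1 — point force P=13 kN at a=15 m (b=L-a=5):
  R_A = P = 13 kN
  M_A = Pa = 13·15 = 195 kN·m
Load 2 — applied couple M₀=15 kN·m at a=10 m (b=L-a=10):
  R_A = 0 kN
  M_A = -M₀ = -15 kN·m
Load 3 — point force P=6 kN at a=5 m (b=L-a=15):
  R_A = P = 6 kN
  M_A = Pa = 6·5 = 30 kN·m
Load 4 — point force P=-13 kN at a=12 m (b=L-a=8):
  R_A = P = (-13) = -13 kN
  M_A = Pa = (-13)·12 = -156 kN·m
Superposition: R_A = 6 kN, M_A = 54 kN·m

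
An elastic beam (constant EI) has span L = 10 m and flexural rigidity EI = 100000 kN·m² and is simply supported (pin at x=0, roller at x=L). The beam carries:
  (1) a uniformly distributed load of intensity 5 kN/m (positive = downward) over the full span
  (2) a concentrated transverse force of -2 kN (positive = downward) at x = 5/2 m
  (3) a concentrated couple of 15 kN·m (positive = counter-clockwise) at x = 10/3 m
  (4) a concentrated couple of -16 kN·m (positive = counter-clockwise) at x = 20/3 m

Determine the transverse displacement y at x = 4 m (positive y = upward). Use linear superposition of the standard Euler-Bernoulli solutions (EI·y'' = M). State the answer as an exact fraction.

Load 1 — uniform load w=5 kN/m over full span:
  y_1 = -wx(L³-2Lx²+x³)/(24EI) = -5·4·(10³-2·10·4²+4³)/(24·100000) = -31/5000 m
Load 2 — point force P=-2 kN at a=5/2 m (b=L-a=15/2):
  y_2 = -Pa(L-x)(2Lx-a²-x²)/(6LEI)  [x>a] = -(-2)·(5/2)·(10-4)·(2·10·4-(5/2)²-4²)/(6·10·100000) = 231/800000 m
Load 3 — applied couple M₀=15 kN·m at a=10/3 m (b=L-a=20/3):
  y_3 = (M₀x³/(6L)-M₀(x-a)²/2+C₁x)/EI  [x>a] with C₁=M₀(3b²-L²)/(6L)=25/3 = (15·4³/(6·10)-15·(4-(10/3))²/2+(25/3)·4)/100000 = 23/50000 m
Load 4 — applied couple M₀=-16 kN·m at a=20/3 m (b=L-a=10/3):
  y_4 = (M₀x³/(6L)+C₁x)/EI  [x≤a] with C₁=M₀(3b²-L²)/(6L)=160/9 = ((-16)·4³/(6·10)+(160/9)·4)/100000 = 76/140625 m
Superposition: y = Σ y_i = -176789/36000000 m ≈ -0.004911 m

y(4) = -176789/36000000 m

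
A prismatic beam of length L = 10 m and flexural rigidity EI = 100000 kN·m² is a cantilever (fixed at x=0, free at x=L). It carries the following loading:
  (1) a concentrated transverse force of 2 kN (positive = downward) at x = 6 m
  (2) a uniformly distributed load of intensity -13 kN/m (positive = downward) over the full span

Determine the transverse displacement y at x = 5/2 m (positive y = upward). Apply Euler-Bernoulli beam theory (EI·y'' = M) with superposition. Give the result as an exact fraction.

y(5/2) = 25829/1536000 m

Load 1 — point force P=2 kN at a=6 m (b=L-a=4):
  y_1 = -Px²(3a-x)/(6EI)  [x≤a] = -2·(5/2)²·(3·6-(5/2))/(6·100000) = -31/96000 m
Load 2 — uniform load w=-13 kN/m over full span:
  y_2 = -wx²(x²-4Lx+6L²)/(24EI) = -(-13)·(5/2)²·((5/2)²-4·10·(5/2)+6·10²)/(24·100000) = 351/20480 m
Superposition: y = Σ y_i = 25829/1536000 m ≈ 0.016816 m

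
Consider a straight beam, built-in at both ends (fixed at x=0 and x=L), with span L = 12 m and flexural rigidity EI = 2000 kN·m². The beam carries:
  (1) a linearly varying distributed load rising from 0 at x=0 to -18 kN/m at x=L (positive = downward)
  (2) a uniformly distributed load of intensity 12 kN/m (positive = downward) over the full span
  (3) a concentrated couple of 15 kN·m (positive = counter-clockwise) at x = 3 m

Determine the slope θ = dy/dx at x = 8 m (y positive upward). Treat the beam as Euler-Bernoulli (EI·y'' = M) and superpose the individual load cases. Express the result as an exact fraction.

θ(8) = 309/20000 rad

Load 1 — triangular load w₀=-18 kN/m (0→w₀ over full span):
  θ_1 = -w₀(2x(L-x)(L-2x)(x+2L)+x²(L-x)²)/(120LEI) = -(-18)·(2·8·(12-8)·(12-2·8)·(8+2·12)+8²·(12-8)²)/(120·12·2000) = -28/625 rad
Load 2 — uniform load w=12 kN/m over full span:
  θ_2 = -wx(L-x)(L-2x)/(12EI) = -12·8·(12-8)·(12-2·8)/(12·2000) = 8/125 rad
Load 3 — applied couple M₀=15 kN·m at a=3 m (b=L-a=9):
  θ_3 = (R_Ax²/2 - M_Ax - M₀(x-a))/EI  [x>a] with R_A=45/32, M_A=-45/16 = ((45/32)·8²/2 - (-45/16)·8 - 15·(8-3))/2000 = -3/800 rad
Superposition: θ = Σ θ_i = 309/20000 rad ≈ 0.015450 rad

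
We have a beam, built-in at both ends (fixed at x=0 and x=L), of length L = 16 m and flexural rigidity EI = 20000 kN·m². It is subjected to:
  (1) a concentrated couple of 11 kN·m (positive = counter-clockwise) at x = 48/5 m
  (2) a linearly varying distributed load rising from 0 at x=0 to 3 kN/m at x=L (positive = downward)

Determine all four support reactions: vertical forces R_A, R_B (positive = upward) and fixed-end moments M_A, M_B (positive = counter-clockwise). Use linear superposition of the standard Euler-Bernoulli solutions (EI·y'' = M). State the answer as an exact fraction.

R_A = 819/100 kN, M_A = 728/25 kN·m, R_B = 1581/100 kN, M_B = -927/25 kN·m

Load 1 — applied couple M₀=11 kN·m at a=48/5 m (b=L-a=32/5):
  R_A = 6M₀ab/L³ = 6·11·(48/5)·(32/5)/16³ = 99/100 kN
  M_A = M₀b(2a-b)/L² = 11·(32/5)·(2·(48/5)-(32/5))/16² = 88/25 kN·m
  R_B = -6M₀ab/L³ = -6·11·(48/5)·(32/5)/16³ = -99/100 kN
  M_B = M₀a(2b-a)/L² = 11·(48/5)·(2·(32/5)-(48/5))/16² = 33/25 kN·m
Load 2 — triangular load w₀=3 kN/m (0→w₀ over full span):
  R_A = 3w₀L/20 = 3·3·16/20 = 36/5 kN
  M_A = w₀L²/30 = 3·16²/30 = 128/5 kN·m
  R_B = 7w₀L/20 = 7·3·16/20 = 84/5 kN
  M_B = -w₀L²/20 = -3·16²/20 = -192/5 kN·m
Superposition: R_A = 819/100 kN, M_A = 728/25 kN·m, R_B = 1581/100 kN, M_B = -927/25 kN·m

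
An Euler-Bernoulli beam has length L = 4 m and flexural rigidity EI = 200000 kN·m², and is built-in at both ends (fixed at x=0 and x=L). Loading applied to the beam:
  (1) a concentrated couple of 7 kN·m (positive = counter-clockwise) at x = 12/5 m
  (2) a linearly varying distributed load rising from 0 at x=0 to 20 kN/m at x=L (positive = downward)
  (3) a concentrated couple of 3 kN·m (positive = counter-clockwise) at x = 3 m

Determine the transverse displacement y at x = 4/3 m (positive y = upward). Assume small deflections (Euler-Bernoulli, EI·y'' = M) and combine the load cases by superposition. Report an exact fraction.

Load 1 — applied couple M₀=7 kN·m at a=12/5 m (b=L-a=8/5):
  y_1 = (R_Ax³/6 - M_Ax²/2)/EI  [x≤a] with R_A=63/25, M_A=56/25 = ((63/25)·(4/3)³/6 - (56/25)·(4/3)²/2)/200000 = -7/1406250 m
Load 2 — triangular load w₀=20 kN/m (0→w₀ over full span):
  y_2 = -w₀x²(L-x)²(x+2L)/(120LEI) = -20·(4/3)²·(4-(4/3))²·((4/3)+2·4)/(120·4·200000) = -56/2278125 m
Load 3 — applied couple M₀=3 kN·m at a=3 m (b=L-a=1):
  y_3 = (R_Ax³/6 - M_Ax²/2)/EI  [x≤a] with R_A=27/32, M_A=15/16 = ((27/32)·(4/3)³/6 - (15/16)·(4/3)²/2)/200000 = -1/400000 m
Superposition: y = Σ y_i = -233713/7290000000 m ≈ -0.000032 m

y(4/3) = -233713/7290000000 m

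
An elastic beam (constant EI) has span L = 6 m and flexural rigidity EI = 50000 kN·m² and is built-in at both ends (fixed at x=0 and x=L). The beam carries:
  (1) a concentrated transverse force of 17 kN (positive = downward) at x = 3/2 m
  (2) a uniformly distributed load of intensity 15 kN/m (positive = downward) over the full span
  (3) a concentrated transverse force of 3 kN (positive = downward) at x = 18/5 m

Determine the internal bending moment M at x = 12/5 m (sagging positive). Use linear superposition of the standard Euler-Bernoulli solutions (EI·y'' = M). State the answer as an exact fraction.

Load 1 — point force P=17 kN at a=3/2 m (b=L-a=9/2):
  M_1 = Pa²(a+3b)(L-x)/L³ - Pa²b/L²  [x>a] = 17·(3/2)²·((3/2)+3·(9/2))·(6-(12/5))/6³ - 17·(3/2)²·(9/2)/6² = 153/32 kN·m
Load 2 — uniform load w=15 kN/m over full span:
  M_2 = wLx/2 - wL²/12 - wx²/2 = 15·6·(12/5)/2 - 15·6²/12 - 15·(12/5)²/2 = 99/5 kN·m
Load 3 — point force P=3 kN at a=18/5 m (b=L-a=12/5):
  M_3 = Pb²(3a+b)x/L³ - Pab²/L²  [x≤a] = 3·(12/5)²·(3·(18/5)+(12/5))·(12/5)/6³ - 3·(18/5)·(12/5)²/6² = 504/625 kN·m
Superposition: M = Σ M_i = 507753/20000 kN·m ≈ 25.387650 kN·m

M(12/5) = 507753/20000 kN·m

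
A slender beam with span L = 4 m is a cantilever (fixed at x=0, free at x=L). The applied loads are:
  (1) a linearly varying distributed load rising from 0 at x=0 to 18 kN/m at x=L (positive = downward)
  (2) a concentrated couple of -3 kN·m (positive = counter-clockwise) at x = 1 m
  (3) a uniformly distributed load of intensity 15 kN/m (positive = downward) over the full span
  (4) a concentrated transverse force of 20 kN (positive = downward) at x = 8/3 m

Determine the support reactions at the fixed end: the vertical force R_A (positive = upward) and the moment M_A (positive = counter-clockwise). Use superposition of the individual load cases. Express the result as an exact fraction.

R_A = 116 kN, M_A = 817/3 kN·m

Load 1 — triangular load w₀=18 kN/m (0→w₀ over full span):
  R_A = w₀L/2 = 18·4/2 = 36 kN
  M_A = w₀L²/3 = 18·4²/3 = 96 kN·m
Load 2 — applied couple M₀=-3 kN·m at a=1 m (b=L-a=3):
  R_A = 0 kN
  M_A = -M₀ = -(-3) = 3 kN·m
Load 3 — uniform load w=15 kN/m over full span:
  R_A = wL = 15·4 = 60 kN
  M_A = wL²/2 = 15·4²/2 = 120 kN·m
Load 4 — point force P=20 kN at a=8/3 m (b=L-a=4/3):
  R_A = P = 20 kN
  M_A = Pa = 20·(8/3) = 160/3 kN·m
Superposition: R_A = 116 kN, M_A = 817/3 kN·m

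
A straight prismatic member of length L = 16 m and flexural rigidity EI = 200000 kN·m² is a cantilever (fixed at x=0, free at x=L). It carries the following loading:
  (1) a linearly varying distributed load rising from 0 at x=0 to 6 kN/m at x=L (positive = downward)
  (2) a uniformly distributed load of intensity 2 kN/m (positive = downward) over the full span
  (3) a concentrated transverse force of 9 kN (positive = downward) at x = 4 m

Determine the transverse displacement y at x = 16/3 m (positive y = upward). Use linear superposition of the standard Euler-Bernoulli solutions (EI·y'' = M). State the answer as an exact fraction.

y(16/3) = -39103/843750 m

Load 1 — triangular load w₀=6 kN/m (0→w₀ over full span):
  y_1 = (w₀Lx³/12-w₀L²x²/6-w₀x⁵/(120L))/EI = (6·16·(16/3)³/12-6·16²·(16/3)²/6-6·(16/3)⁵/(120·16))/200000 = -115456/3796875 m
Load 2 — uniform load w=2 kN/m over full span:
  y_2 = -wx²(x²-4Lx+6L²)/(24EI) = -2·(16/3)²·((16/3)²-4·16·(16/3)+6·16²)/(24·200000) = -11008/759375 m
Load 3 — point force P=9 kN at a=4 m (b=L-a=12):
  y_3 = -Pa²(3x-a)/(6EI)  [x>a] = -9·4²·(3·(16/3)-4)/(6·200000) = -9/6250 m
Superposition: y = Σ y_i = -39103/843750 m ≈ -0.046344 m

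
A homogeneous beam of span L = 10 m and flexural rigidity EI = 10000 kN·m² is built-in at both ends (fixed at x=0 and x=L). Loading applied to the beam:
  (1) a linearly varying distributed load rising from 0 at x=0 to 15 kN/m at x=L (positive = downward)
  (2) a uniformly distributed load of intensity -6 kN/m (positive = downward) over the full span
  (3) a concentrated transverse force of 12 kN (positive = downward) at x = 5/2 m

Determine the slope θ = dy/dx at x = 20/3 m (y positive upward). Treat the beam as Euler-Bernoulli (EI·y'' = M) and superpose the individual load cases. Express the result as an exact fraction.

θ(20/3) = 47/32400 rad

Load 1 — triangular load w₀=15 kN/m (0→w₀ over full span):
  θ_1 = -w₀(2x(L-x)(L-2x)(x+2L)+x²(L-x)²)/(120LEI) = -15·(2·(20/3)·(10-(20/3))·(10-2·(20/3))·((20/3)+2·10)+(20/3)²·(10-(20/3))²)/(120·10·10000) = 7/1620 rad
Load 2 — uniform load w=-6 kN/m over full span:
  θ_2 = -wx(L-x)(L-2x)/(12EI) = -(-6)·(20/3)·(10-(20/3))·(10-2·(20/3))/(12·10000) = -1/270 rad
Load 3 — point force P=12 kN at a=5/2 m (b=L-a=15/2):
  θ_3 = Pa²(L-x)(2bL-(3b+a)(L-x))/(2L³EI)  [x>a] = 12·(5/2)²·(10-(20/3))·(2·(15/2)·10-(3·(15/2)+(5/2))·(10-(20/3)))/(2·10³·10000) = 1/1200 rad
Superposition: θ = Σ θ_i = 47/32400 rad ≈ 0.001451 rad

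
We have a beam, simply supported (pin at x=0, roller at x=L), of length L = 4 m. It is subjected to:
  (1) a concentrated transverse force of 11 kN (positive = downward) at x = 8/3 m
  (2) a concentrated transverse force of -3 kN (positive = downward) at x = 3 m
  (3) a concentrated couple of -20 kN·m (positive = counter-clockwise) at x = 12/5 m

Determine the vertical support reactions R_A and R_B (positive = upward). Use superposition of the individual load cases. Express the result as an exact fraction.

Load 1 — point force P=11 kN at a=8/3 m (b=L-a=4/3):
  R_A = Pb/L = 11·(4/3)/4 = 11/3 kN
  R_B = Pa/L = 11·(8/3)/4 = 22/3 kN
Load 2 — point force P=-3 kN at a=3 m (b=L-a=1):
  R_A = Pb/L = (-3)·1/4 = -3/4 kN
  R_B = Pa/L = (-3)·3/4 = -9/4 kN
Load 3 — applied couple M₀=-20 kN·m at a=12/5 m (b=L-a=8/5):
  R_A = M₀/L = (-20)/4 = -5 kN
  R_B = -M₀/L = -(-20)/4 = 5 kN
Superposition: R_A = -25/12 kN, R_B = 121/12 kN

R_A = -25/12 kN, R_B = 121/12 kN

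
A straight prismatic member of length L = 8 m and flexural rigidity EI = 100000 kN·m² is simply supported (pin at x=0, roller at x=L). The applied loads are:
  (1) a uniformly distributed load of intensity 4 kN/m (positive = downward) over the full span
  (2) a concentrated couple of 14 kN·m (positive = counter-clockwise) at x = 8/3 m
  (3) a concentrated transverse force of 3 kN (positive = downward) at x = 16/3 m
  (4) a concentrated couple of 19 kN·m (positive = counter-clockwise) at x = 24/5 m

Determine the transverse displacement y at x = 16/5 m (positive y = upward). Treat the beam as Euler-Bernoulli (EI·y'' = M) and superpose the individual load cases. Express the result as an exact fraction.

y(16/5) = -121156/52734375 m

Load 1 — uniform load w=4 kN/m over full span:
  y_1 = -wx(L³-2Lx²+x³)/(24EI) = -4·(16/5)·(8³-2·8·(16/5)²+(16/5)³)/(24·100000) = -3968/1953125 m
Load 2 — applied couple M₀=14 kN·m at a=8/3 m (b=L-a=16/3):
  y_2 = (M₀x³/(6L)-M₀(x-a)²/2+C₁x)/EI  [x>a] with C₁=M₀(3b²-L²)/(6L)=56/9 = (14·(16/5)³/(6·8)-14·((16/5)-(8/3))²/2+(56/9)·(16/5))/100000 = 322/1171875 m
Load 3 — point force P=3 kN at a=16/3 m (b=L-a=8/3):
  y_3 = -Pbx(L²-b²-x²)/(6LEI)  [x≤a] = -3·(8/3)·(16/5)·(8²-(8/3)²-(16/5)²)/(6·8·100000) = -2624/10546875 m
Load 4 — applied couple M₀=19 kN·m at a=24/5 m (b=L-a=16/5):
  y_4 = (M₀x³/(6L)+C₁x)/EI  [x≤a] with C₁=M₀(3b²-L²)/(6L)=-988/75 = (19·(16/5)³/(6·8)+(-988/75)·(16/5))/100000 = -114/390625 m
Superposition: y = Σ y_i = -121156/52734375 m ≈ -0.002297 m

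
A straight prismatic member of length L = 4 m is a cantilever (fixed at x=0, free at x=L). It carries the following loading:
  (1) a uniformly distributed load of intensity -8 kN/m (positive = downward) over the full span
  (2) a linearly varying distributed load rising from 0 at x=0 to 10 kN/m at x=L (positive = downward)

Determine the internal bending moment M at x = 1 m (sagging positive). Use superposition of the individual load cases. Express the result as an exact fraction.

Load 1 — uniform load w=-8 kN/m over full span:
  M_1 = -w(L-x)²/2 = -(-8)·(4-1)²/2 = 36 kN·m
Load 2 — triangular load w₀=10 kN/m (0→w₀ over full span):
  M_2 = w₀Lx/2 - w₀L²/3 - w₀x³/(6L) = 10·4·1/2 - 10·4²/3 - 10·1³/(6·4) = -135/4 kN·m
Superposition: M = Σ M_i = 9/4 kN·m ≈ 2.250000 kN·m

M(1) = 9/4 kN·m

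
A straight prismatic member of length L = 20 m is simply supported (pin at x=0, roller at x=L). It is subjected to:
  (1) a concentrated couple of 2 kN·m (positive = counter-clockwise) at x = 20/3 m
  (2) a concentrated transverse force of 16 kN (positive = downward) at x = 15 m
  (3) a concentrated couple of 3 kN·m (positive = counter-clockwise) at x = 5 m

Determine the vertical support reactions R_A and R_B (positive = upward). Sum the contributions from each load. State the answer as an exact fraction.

R_A = 17/4 kN, R_B = 47/4 kN

Load 1 — applied couple M₀=2 kN·m at a=20/3 m (b=L-a=40/3):
  R_A = M₀/L = 2/20 = 1/10 kN
  R_B = -M₀/L = -2/20 = -1/10 kN
Load 2 — point force P=16 kN at a=15 m (b=L-a=5):
  R_A = Pb/L = 16·5/20 = 4 kN
  R_B = Pa/L = 16·15/20 = 12 kN
Load 3 — applied couple M₀=3 kN·m at a=5 m (b=L-a=15):
  R_A = M₀/L = 3/20 kN
  R_B = -M₀/L = -3/20 kN
Superposition: R_A = 17/4 kN, R_B = 47/4 kN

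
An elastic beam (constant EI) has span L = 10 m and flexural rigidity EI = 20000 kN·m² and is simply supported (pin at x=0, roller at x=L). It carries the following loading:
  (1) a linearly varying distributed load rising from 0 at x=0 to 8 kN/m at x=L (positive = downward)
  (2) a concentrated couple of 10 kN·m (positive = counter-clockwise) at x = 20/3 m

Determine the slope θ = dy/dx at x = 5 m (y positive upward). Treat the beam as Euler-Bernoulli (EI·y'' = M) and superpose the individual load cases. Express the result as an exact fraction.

θ(5) = -1/2400 rad

Load 1 — triangular load w₀=8 kN/m (0→w₀ over full span):
  θ_1 = -w₀(7L⁴-30L²x²+15x⁴)/(360LEI) = -8·(7·10⁴-30·10²·5²+15·5⁴)/(360·10·20000) = -7/14400 rad
Load 2 — applied couple M₀=10 kN·m at a=20/3 m (b=L-a=10/3):
  θ_2 = (M₀x²/(2L)+C₁)/EI  [x≤a] with C₁=M₀(3b²-L²)/(6L)=-100/9 = (10·5²/(2·10)+(-100/9))/20000 = 1/14400 rad
Superposition: θ = Σ θ_i = -1/2400 rad ≈ -0.000417 rad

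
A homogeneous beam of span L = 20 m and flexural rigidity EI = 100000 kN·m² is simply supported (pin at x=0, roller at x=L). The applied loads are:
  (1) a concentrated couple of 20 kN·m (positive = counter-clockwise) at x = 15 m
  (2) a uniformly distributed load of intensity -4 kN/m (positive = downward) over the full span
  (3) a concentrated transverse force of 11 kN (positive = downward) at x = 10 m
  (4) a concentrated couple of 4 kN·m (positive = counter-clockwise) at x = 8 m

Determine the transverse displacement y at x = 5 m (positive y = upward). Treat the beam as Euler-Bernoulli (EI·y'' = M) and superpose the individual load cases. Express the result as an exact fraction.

y(5) = 53239/1200000 m

Load 1 — applied couple M₀=20 kN·m at a=15 m (b=L-a=5):
  y_1 = (M₀x³/(6L)+C₁x)/EI  [x≤a] with C₁=M₀(3b²-L²)/(6L)=-325/6 = (20·5³/(6·20)+(-325/6)·5)/100000 = -1/400 m
Load 2 — uniform load w=-4 kN/m over full span:
  y_2 = -wx(L³-2Lx²+x³)/(24EI) = -(-4)·5·(20³-2·20·5²+5³)/(24·100000) = 19/320 m
Load 3 — point force P=11 kN at a=10 m (b=L-a=10):
  y_3 = -Pbx(L²-b²-x²)/(6LEI)  [x≤a] = -11·10·5·(20²-10²-5²)/(6·20·100000) = -121/9600 m
Load 4 — applied couple M₀=4 kN·m at a=8 m (b=L-a=12):
  y_4 = (M₀x³/(6L)+C₁x)/EI  [x≤a] with C₁=M₀(3b²-L²)/(6L)=16/15 = (4·5³/(6·20)+(16/15)·5)/100000 = 19/200000 m
Superposition: y = Σ y_i = 53239/1200000 m ≈ 0.044366 m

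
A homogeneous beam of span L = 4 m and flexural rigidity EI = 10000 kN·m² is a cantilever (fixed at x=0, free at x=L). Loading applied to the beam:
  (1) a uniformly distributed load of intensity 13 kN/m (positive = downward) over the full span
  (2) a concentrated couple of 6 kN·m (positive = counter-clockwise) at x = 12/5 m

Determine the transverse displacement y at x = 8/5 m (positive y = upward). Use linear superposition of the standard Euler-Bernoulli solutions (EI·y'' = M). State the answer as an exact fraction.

Load 1 — uniform load w=13 kN/m over full span:
  y_1 = -wx²(x²-4Lx+6L²)/(24EI) = -13·(8/5)²·((8/5)²-4·4·(8/5)+6·4²)/(24·10000) = -3952/390625 m
Load 2 — applied couple M₀=6 kN·m at a=12/5 m (b=L-a=8/5):
  y_2 = M₀x²/(2EI)  [x≤a] = 6·(8/5)²/(2·10000) = 12/15625 m
Superposition: y = Σ y_i = -3652/390625 m ≈ -0.009349 m

y(8/5) = -3652/390625 m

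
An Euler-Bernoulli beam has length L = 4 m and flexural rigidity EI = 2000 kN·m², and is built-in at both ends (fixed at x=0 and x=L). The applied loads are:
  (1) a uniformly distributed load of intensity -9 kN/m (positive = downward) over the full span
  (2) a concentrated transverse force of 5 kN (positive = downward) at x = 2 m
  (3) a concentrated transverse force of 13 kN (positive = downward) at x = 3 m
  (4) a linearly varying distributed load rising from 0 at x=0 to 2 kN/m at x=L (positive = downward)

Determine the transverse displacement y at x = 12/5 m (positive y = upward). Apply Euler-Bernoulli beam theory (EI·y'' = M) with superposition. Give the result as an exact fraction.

Load 1 — uniform load w=-9 kN/m over full span:
  y_1 = -wx²(L-x)²/(24EI) = -(-9)·(12/5)²·(4-(12/5))²/(24·2000) = 216/78125 m
Load 2 — point force P=5 kN at a=2 m (b=L-a=2):
  y_2 = -Pa²(L-x)²(3bL-(3b+a)(L-x))/(6L³EI)  [x>a] = -5·2²·(4-(12/5))²·(3·2·4-(3·2+2)·(4-(12/5)))/(6·4³·2000) = -7/9375 m
Load 3 — point force P=13 kN at a=3 m (b=L-a=1):
  y_3 = -Pb²x²(3aL-(3a+b)x)/(6L³EI)  [x≤a] = -13·1²·(12/5)²·(3·3·4-(3·3+1)·(12/5))/(6·4³·2000) = -117/100000 m
Load 4 — triangular load w₀=2 kN/m (0→w₀ over full span):
  y_4 = -w₀x²(L-x)²(x+2L)/(120LEI) = -2·(12/5)²·(4-(12/5))²·((12/5)+2·4)/(120·4·2000) = -624/1953125 m
Superposition: y = Σ y_i = 99121/187500000 m ≈ 0.000529 m

y(12/5) = 99121/187500000 m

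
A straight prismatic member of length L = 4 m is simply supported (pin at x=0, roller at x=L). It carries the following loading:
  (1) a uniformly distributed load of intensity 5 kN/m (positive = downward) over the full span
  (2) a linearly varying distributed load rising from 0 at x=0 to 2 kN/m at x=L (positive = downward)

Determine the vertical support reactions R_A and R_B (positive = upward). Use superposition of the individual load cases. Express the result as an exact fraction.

R_A = 34/3 kN, R_B = 38/3 kN

Load 1 — uniform load w=5 kN/m over full span:
  R_A = wL/2 = 5·4/2 = 10 kN
  R_B = wL/2 = 5·4/2 = 10 kN
Load 2 — triangular load w₀=2 kN/m (0→w₀ over full span):
  R_A = w₀L/6 = 2·4/6 = 4/3 kN
  R_B = w₀L/3 = 2·4/3 = 8/3 kN
Superposition: R_A = 34/3 kN, R_B = 38/3 kN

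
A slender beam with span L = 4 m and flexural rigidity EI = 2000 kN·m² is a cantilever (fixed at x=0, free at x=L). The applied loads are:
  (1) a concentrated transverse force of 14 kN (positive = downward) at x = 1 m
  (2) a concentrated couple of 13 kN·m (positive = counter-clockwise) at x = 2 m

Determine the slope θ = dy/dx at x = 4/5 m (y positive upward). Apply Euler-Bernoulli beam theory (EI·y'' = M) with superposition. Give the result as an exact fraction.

θ(4/5) = 23/12500 rad

Load 1 — point force P=14 kN at a=1 m (b=L-a=3):
  θ_1 = -Px(2a-x)/(2EI)  [x≤a] = -14·(4/5)·(2·1-(4/5))/(2·2000) = -21/6250 rad
Load 2 — applied couple M₀=13 kN·m at a=2 m (b=L-a=2):
  θ_2 = M₀x/EI  [x≤a] = 13·(4/5)/2000 = 13/2500 rad
Superposition: θ = Σ θ_i = 23/12500 rad ≈ 0.001840 rad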